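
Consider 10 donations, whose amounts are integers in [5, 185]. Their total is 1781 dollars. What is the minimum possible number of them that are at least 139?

9

Suppose at most 10 − j of them reach 139; then j values are ≤ 138 and the rest ≤ 185.
The total is then ≤ 138·j + 185·(10 − j) = 1850 − 47j. For this to be ≥ 1781 we need j ≤ 1, so at least 10 − 1 = 9 must reach 139.
Exactly 9 works: 9 values at 185 and 1 at 138 total 1803; lower one of the high values by 22 (still ≥ 139) to hit 1781.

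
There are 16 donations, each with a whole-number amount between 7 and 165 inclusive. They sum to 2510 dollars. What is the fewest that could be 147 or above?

10

If only k of them are at least 147, the other 16 − k are at most 146, so the total is at most k·165 + (16 − k)·146.
This must reach 2510, so k·165 + (16 − k)·146 ≥ 2510, giving k ≥ 10.
Exactly 10 works: 10 values at 165 and 6 at 146 total 2526; lower one of the high values by 16 (still ≥ 147) to hit 2510.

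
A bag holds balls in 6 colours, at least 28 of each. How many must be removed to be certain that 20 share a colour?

115

You could draw 19 of every colour without reaching 20 of any — 114 in all.
One more forces 20 of some colour, so 114 + 1 = 115.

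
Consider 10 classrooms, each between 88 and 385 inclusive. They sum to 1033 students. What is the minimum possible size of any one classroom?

To make one classroom as small as possible, make the other 9 as large as possible.
The other 9 can take up 9 × 385 = 3465 ≥ 1033 − 88, so one classroom can sit at its floor of 88.
Achievable: one at 88 and the other 9 totalling 945, which fits since 9 × 88 ≤ 945 ≤ 9 × 385.

88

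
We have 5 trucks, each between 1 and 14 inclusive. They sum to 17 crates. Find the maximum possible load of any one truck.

To make one truck as large as possible, make the other 4 as small as possible.
The other 4 contribute at least 4 × 1 = 4, leaving at most 17 − 4 = 13.
Since 13 ≤ 14, this is achievable: one at 13 and 4 at 1.

13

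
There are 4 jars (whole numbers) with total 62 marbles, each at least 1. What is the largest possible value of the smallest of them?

15

The average is 62/4 < 16, so some value is ≤ 15.
Taking 2 copies of 15 and 2 copies of 16 gives exactly 62, so 15 is attained.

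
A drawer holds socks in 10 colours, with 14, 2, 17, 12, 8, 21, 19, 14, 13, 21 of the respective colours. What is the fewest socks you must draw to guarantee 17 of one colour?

In the worst case you take as many as possible of each colour without reaching 17: 14 + 2 + 16 + 12 + 8 + 16 + 16 + 14 + 13 + 16 = 127.
The next one must give 17 of some colour, so 127 + 1 = 128.

128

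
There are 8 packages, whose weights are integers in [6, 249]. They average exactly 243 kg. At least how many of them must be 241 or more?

3

The total is 8 × 243 = 1944.
Each value short of 241 is at most 240, costing at least 249 − 240 = 9 against the maximum total of 1992.
We can afford to lose at most 1992 − 1944 = 48, so at most ⌊48/9⌋ = 5 fall short, and at least 3 are ≥ 241.
Exactly 3 works: 3 values at 249 and 5 at 240 total 1947; lower one of the high values by 3 (still ≥ 241) to hit 1944.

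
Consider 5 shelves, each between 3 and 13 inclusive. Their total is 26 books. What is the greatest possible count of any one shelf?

To make one shelf as large as possible, make the other 4 as small as possible.
The other 4 contribute at least 4 × 3 = 12, leaving at most 26 − 12 = 14.
But each shelf is capped at 13, so the maximum is 13.
Achievable: one at 13 and the other 4 totalling 13, which fits since 4 × 3 ≤ 13 ≤ 4 × 13.

13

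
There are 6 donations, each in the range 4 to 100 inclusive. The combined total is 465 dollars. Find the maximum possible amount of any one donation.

100

To make one donation as large as possible, make the other 5 as small as possible.
The other 5 contribute at least 5 × 4 = 20, leaving at most 465 − 20 = 445.
But each donation is capped at 100, so the maximum is 100.
Achievable: one at 100 and the other 5 totalling 365, which fits since 5 × 4 ≤ 365 ≤ 5 × 100.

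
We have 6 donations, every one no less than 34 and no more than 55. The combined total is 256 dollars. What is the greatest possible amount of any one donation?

55

Maximizing one value means minimizing the remaining 5.
The other 5 contribute at least 5 × 34 = 170, leaving at most 256 − 170 = 86.
But each donation is capped at 55, so the maximum is 55.
Achievable: one at 55 and the other 5 totalling 201, which fits since 5 × 34 ≤ 201 ≤ 5 × 55.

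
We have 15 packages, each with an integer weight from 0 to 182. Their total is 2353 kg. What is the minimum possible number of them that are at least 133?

Each value short of 133 is at most 132, costing at least 182 − 132 = 50 against the maximum total of 2730.
We can afford to lose at most 2730 − 2353 = 377, so at most ⌊377/50⌋ = 7 fall short, and at least 8 are ≥ 133.
Exactly 8 works: 8 values at 182 and 7 at 132 total 2380; lower one of the high values by 27 (still ≥ 133) to hit 2353.

8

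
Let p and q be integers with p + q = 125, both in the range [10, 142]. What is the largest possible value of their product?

For a fixed sum, the product pq is largest when p and q are as close as possible.
Taking p = 62 and q = 63 (both in [10, 142]) gives pq = 3906.

3906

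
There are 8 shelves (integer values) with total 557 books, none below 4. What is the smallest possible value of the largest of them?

70

The average is 557/8 > 69, so not all 8 can be 69 or less; the largest is ≥ 70.
Achievable: 5 of them at 70 and 3 at 69 total 557.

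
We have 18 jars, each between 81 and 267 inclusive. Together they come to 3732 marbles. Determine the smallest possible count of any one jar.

81

To make one jar as small as possible, make the other 17 as large as possible.
The other 17 can take up 17 × 267 = 4539 ≥ 3732 − 81, so one jar can sit at its floor of 81.
Achievable: one at 81 and the other 17 totalling 3651, which fits since 17 × 81 ≤ 3651 ≤ 17 × 267.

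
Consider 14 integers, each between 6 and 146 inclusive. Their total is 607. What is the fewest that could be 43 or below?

1

Let j be the number exceeding 43. Then the total is ≥ 44·j + 6·(14 − j) = 84 + 38j.
So 38j ≤ 523 and j ≤ 13; hence at least 14 − 13 = 1 are ≤ 43.
Exactly 1 works: 1 value at 6 and 13 at 44 total 578; raise one of the low values by 29 (still ≤ 43) to hit 607.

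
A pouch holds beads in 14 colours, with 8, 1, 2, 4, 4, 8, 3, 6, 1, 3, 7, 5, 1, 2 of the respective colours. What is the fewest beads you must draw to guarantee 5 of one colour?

In the worst case you take as many as possible of each colour without reaching 5: 4 + 1 + 2 + 4 + 4 + 4 + 3 + 4 + 1 + 3 + 4 + 4 + 1 + 2 = 41.
The next one must give 5 of some colour, so 41 + 1 = 42.

42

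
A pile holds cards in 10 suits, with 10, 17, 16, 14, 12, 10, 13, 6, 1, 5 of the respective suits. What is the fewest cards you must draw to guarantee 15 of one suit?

100

In the worst case you take as many as possible of each suit without reaching 15: 10 + 14 + 14 + 14 + 12 + 10 + 13 + 6 + 1 + 5 = 99.
The next one must give 15 of some suit, so 99 + 1 = 100.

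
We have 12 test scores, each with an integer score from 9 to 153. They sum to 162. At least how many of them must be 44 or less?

11

Each value above 44 is at least 45, contributing at least 45 − 9 = 36 above the floor 9.
The sum exceeds the floor total 108 by 54, so at most ⌊54/36⌋ = 1 exceed 44, and at least 11 are ≤ 44.
Exactly 11 works: 11 values at 9 and 1 at 45 total 144; raise one of the low values by 18 (still ≤ 44) to hit 162.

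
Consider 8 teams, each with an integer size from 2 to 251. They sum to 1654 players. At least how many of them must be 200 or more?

2

Each value short of 200 is at most 199, costing at least 251 − 199 = 52 against the maximum total of 2008.
We can afford to lose at most 2008 − 1654 = 354, so at most ⌊354/52⌋ = 6 fall short, and at least 2 are ≥ 200.
Exactly 2 works: 2 values at 251 and 6 at 199 total 1696; lower one of the high values by 42 (still ≥ 200) to hit 1654.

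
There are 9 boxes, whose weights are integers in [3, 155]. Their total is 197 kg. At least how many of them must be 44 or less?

Each value above 44 is at least 45, contributing at least 45 − 3 = 42 above the floor 3.
The sum exceeds the floor total 27 by 170, so at most ⌊170/42⌋ = 4 exceed 44, and at least 5 are ≤ 44.
Exactly 5 works: 5 values at 3 and 4 at 45 total 195; raise one of the low values by 2 (still ≤ 44) to hit 197.

5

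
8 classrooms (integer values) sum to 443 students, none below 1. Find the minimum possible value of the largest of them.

56

Some value must be at least ⌈443/8⌉ = 56, since 8 × 55 = 440 < 443.
Equality holds with 3 values of 56 and 5 values of 55.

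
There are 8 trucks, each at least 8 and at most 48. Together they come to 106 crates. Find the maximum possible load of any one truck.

To make one truck as large as possible, make the other 7 as small as possible.
The other 7 contribute at least 7 × 8 = 56, leaving at most 106 − 56 = 50.
But each truck is capped at 48, so the maximum is 48.
Achievable: one at 48 and the other 7 totalling 58, which fits since 7 × 8 ≤ 58 ≤ 7 × 48.

48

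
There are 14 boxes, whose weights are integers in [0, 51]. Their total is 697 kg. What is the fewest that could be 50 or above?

Each value short of 50 is at most 49, costing at least 51 − 49 = 2 against the maximum total of 714.
We can afford to lose at most 714 − 697 = 17, so at most ⌊17/2⌋ = 8 fall short, and at least 6 are ≥ 50.
Exactly 6 works: 6 values at 51 and 8 at 49 total 698; lower one of the high values by 1 (still ≥ 50) to hit 697.

6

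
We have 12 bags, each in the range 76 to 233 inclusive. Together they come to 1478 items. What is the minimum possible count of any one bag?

76

Minimizing one value means maximizing the remaining 11.
The other 11 can take up 11 × 233 = 2563 ≥ 1478 − 76, so one bag can sit at its floor of 76.
Achievable: one at 76 and the other 11 totalling 1402, which fits since 11 × 76 ≤ 1402 ≤ 11 × 233.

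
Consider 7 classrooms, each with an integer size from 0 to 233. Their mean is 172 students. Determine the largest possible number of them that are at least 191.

6

The total is 7 × 172 = 1204.
If k of the values are ≥ 191, the total is ≥ 191k + 0(7 − k).
Setting 191k + 0(7 − k) ≤ 1204 gives 191k ≤ 1204, so k ≤ 6.
k = 6 is achieved by 6 values at 191 and 1 at 0, total 1146; add 58 to one value (staying below 191) to reach 1204.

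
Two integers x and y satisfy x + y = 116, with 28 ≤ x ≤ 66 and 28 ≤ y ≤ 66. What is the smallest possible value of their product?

3300

xy = x(116 − x) is concave in x, so over [50, 66] it is minimized at an endpoint.
The extreme feasible split is x = 50, y = 66, giving xy = 3300.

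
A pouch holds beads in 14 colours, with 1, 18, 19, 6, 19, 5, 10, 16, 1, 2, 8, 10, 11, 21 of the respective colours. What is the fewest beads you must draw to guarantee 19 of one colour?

In the worst case you take as many as possible of each colour without reaching 19: 1 + 18 + 18 + 6 + 18 + 5 + 10 + 16 + 1 + 2 + 8 + 10 + 11 + 18 = 142.
The next one must give 19 of some colour, so 142 + 1 = 143.

143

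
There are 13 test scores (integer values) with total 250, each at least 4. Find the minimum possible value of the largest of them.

20

If every one of the 13 were at most 19, the total would be at most 13 × 19 = 247 < 250.
Equality holds with 3 values of 20 and 10 values of 19.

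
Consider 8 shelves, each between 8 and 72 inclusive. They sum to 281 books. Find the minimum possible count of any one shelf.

8

To make one shelf as small as possible, make the other 7 as large as possible.
The other 7 can take up 7 × 72 = 504 ≥ 281 − 8, so one shelf can sit at its floor of 8.
Achievable: one at 8 and the other 7 totalling 273, which fits since 7 × 8 ≤ 273 ≤ 7 × 72.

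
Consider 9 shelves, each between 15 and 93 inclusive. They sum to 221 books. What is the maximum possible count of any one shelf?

Maximizing one value means minimizing the remaining 8.
The other 8 contribute at least 8 × 15 = 120, leaving at most 221 − 120 = 101.
But each shelf is capped at 93, so the maximum is 93.
Achievable: one at 93 and the other 8 totalling 128, which fits since 8 × 15 ≤ 128 ≤ 8 × 93.

93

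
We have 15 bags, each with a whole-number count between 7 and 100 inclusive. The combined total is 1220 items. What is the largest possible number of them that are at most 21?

Each value at 21 or below falls at least 100 − 21 = 79 short of the ceiling 100.
The ceiling total is 15 × 100 = 1500, and we need 1220, so at most ⌊(1500 − 1220)/79⌋ = 3 can be that low.
k = 3 is achieved by 3 values at 21 and 12 at 100, total 1263; lower one of the 100's by 43 (still > 21) to reach 1220.

3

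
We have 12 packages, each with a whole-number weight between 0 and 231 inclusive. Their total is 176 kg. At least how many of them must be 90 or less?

11

Each value above 90 is at least 91, contributing at least 91 − 0 = 91 above the floor 0.
The sum exceeds the floor total 0 by 176, so at most ⌊176/91⌋ = 1 exceed 90, and at least 11 are ≤ 90.
Exactly 11 works: 11 values at 0 and 1 at 91 total 91; raise one of the low values by 85 (still ≤ 90) to hit 176.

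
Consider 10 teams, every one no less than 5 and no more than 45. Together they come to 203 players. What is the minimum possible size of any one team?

To make one team as small as possible, make the other 9 as large as possible.
The other 9 can take up 9 × 45 = 405 ≥ 203 − 5, so one team can sit at its floor of 5.
Achievable: one at 5 and the other 9 totalling 198, which fits since 9 × 5 ≤ 198 ≤ 9 × 45.

5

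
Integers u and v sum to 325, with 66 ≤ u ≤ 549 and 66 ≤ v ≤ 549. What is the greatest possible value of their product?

26406

uv = u(325 − u) is maximized when u is as near 325/2 as the bounds allow.
Taking u = 162 and v = 163 (both in [66, 549]) gives uv = 26406.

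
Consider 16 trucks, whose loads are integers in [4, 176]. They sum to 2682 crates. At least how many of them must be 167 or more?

3

Each value short of 167 is at most 166, costing at least 176 − 166 = 10 against the maximum total of 2816.
We can afford to lose at most 2816 − 2682 = 134, so at most ⌊134/10⌋ = 13 fall short, and at least 3 are ≥ 167.
Exactly 3 works: 3 values at 176 and 13 at 166 total 2686; lower one of the high values by 4 (still ≥ 167) to hit 2682.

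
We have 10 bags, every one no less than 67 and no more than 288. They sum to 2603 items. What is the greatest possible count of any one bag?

Maximizing one value means minimizing the remaining 9.
The other 9 contribute at least 9 × 67 = 603, leaving at most 2603 − 603 = 2000.
But each bag is capped at 288, so the maximum is 288.
Achievable: one at 288 and the other 9 totalling 2315, which fits since 9 × 67 ≤ 2315 ≤ 9 × 288.

288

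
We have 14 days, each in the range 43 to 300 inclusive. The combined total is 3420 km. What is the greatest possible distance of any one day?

To make one day as large as possible, make the other 13 as small as possible.
The other 13 contribute at least 13 × 43 = 559, leaving at most 3420 − 559 = 2861.
But each day is capped at 300, so the maximum is 300.
Achievable: one at 300 and the other 13 totalling 3120, which fits since 13 × 43 ≤ 3120 ≤ 13 × 300.

300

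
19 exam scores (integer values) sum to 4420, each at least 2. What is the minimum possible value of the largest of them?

The average is 4420/19 > 232, so not all 19 can be 232 or less; the largest is ≥ 233.
Taking 7 copies of 232 and 12 copies of 233 gives exactly 4420, so 233 is attained.

233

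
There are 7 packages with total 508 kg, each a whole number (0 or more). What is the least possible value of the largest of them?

The 7 values sum to 508, so their maximum is at least ⌈508/7⌉ = 73.
Taking 3 copies of 72 and 4 copies of 73 gives exactly 508, so 73 is attained.

73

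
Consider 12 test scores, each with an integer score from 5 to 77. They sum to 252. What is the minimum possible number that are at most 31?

5

Let j be the number exceeding 31. Then the total is ≥ 32·j + 5·(12 − j) = 60 + 27j.
So 27j ≤ 192 and j ≤ 7; hence at least 12 − 7 = 5 are ≤ 31.
Exactly 5 works: 5 values at 5 and 7 at 32 total 249; raise one of the low values by 3 (still ≤ 31) to hit 252.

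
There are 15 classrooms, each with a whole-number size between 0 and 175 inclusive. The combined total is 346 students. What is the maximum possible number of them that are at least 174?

With k values at 174 or above and the rest at least 0, the sum is at least 0 + 174k.
Since the sum is 346, we need 174k ≤ 346, i.e. k ≤ 1.
k = 1 is achieved by 1 value at 174 and 14 at 0, total 174; add 172 to one value (staying below 174) to reach 346.

1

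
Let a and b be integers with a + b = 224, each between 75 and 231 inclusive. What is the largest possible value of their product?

ab = a(224 − a) is maximized when a is as near 224/2 as the bounds allow.
Taking a = 112 and b = 112 (both in [75, 231]) gives ab = 12544.

12544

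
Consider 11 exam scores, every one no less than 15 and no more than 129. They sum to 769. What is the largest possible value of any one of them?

129

Maximizing one value means minimizing the remaining 10.
The other 10 contribute at least 10 × 15 = 150, leaving at most 769 − 150 = 619.
But each score is capped at 129, so the maximum is 129.
Achievable: one at 129 and the other 10 totalling 640, which fits since 10 × 15 ≤ 640 ≤ 10 × 129.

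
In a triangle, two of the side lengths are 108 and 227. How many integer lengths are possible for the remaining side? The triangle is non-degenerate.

The triangle inequality gives |108 − 227| < c < 108 + 227, i.e. 119 < c < 335.
So c can be any integer from 120 to 334: 215 values.

215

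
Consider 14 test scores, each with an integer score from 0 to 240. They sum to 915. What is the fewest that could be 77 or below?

Let j be the number exceeding 77. Then the total is ≥ 78·j + 0·(14 − j) = 0 + 78j.
So 78j ≤ 915 and j ≤ 11; hence at least 14 − 11 = 3 are ≤ 77.
Exactly 3 works: 3 values at 0 and 11 at 78 total 858; raise one of the low values by 57 (still ≤ 77) to hit 915.

3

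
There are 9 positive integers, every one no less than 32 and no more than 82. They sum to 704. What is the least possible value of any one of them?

48

To make one integer as small as possible, make the other 8 as large as possible.
The other 8 contribute at most 8 × 82 = 656, leaving at least 704 − 656 = 48.
Since 48 ≥ 32, this is achievable: one at 48 and 8 at 82.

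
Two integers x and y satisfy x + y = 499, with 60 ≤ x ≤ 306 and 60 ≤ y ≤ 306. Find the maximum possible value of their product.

62250

With x + y fixed, xy peaks when the two are closest together.
Taking x = 249 and y = 250 (both in [60, 306]) gives xy = 62250.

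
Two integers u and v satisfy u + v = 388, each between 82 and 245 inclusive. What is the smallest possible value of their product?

35035

For a fixed sum, uv is smallest when u and v are as far apart as possible.
The extreme feasible split is u = 143, v = 245, giving uv = 35035.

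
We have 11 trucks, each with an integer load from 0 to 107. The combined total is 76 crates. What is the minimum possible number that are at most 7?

Let j be the number exceeding 7. Then the total is ≥ 8·j + 0·(11 − j) = 0 + 8j.
So 8j ≤ 76 and j ≤ 9; hence at least 11 − 9 = 2 are ≤ 7.
Exactly 2 works: 2 values at 0 and 9 at 8 total 72; raise one of the low values by 4 (still ≤ 7) to hit 76.

2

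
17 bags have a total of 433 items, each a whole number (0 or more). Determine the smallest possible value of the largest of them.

The 17 values sum to 433, so their maximum is at least ⌈433/17⌉ = 26.
Achievable: 8 of them at 26 and 9 at 25 total 433.

26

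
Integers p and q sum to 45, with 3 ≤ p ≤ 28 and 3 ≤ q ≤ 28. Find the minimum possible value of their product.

For a fixed sum, pq is smallest when p and q are as far apart as possible.
The extreme feasible split is p = 17, q = 28, giving pq = 476.

476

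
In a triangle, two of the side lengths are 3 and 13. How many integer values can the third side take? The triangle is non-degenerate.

5

The triangle inequality gives |3 − 13| < c < 3 + 13, i.e. 10 < c < 16.
So c can be any integer from 11 to 15: 5 values.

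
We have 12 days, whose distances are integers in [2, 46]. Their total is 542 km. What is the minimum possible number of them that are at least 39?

11

Suppose at most 12 − j of them reach 39; then j values are ≤ 38 and the rest ≤ 46.
The total is then ≤ 38·j + 46·(12 − j) = 552 − 8j. For this to be ≥ 542 we need j ≤ 1, so at least 12 − 1 = 11 must reach 39.
Exactly 11 works: 11 values at 46 and 1 at 38 total 544; lower one of the high values by 2 (still ≥ 39) to hit 542.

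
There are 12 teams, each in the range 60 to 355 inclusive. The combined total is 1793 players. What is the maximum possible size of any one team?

Maximizing one value means minimizing the remaining 11.
The other 11 contribute at least 11 × 60 = 660, leaving at most 1793 − 660 = 1133.
But each team is capped at 355, so the maximum is 355.
Achievable: one at 355 and the other 11 totalling 1438, which fits since 11 × 60 ≤ 1438 ≤ 11 × 355.

355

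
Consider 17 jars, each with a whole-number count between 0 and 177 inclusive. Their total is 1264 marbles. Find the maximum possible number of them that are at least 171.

7

Suppose k of them are at least 171. Those contribute at least 171 each and the other 17 − k at least 0 each.
So the total is at least 171k + 0(17 − k) = 0 + 171k. This must be ≤ 1264, giving k ≤ 7.
k = 7 is achieved by 7 values at 171 and 10 at 0, total 1197; add 67 to one value (staying below 171) to reach 1264.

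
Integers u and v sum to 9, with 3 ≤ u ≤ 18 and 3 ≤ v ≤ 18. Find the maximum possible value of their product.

20

For a fixed sum, the product uv is largest when u and v are as close as possible.
Taking u = 4 and v = 5 (both in [3, 18]) gives uv = 20.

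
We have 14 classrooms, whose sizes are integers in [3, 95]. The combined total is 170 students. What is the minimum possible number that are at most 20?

If only k of them are at most 20, the other 14 − k are at least 21, so the total is at least (14 − k)·21 + k·3.
This is ≤ 170, so (14 − k)·21 + 3k ≤ 170, which gives k ≥ 7.
Exactly 7 works: 7 values at 3 and 7 at 21 total 168; raise one of the low values by 2 (still ≤ 20) to hit 170.

7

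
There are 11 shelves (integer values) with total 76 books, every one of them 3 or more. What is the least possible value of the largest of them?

The average is 76/11 > 6, so not all 11 can be 6 or less; the largest is ≥ 7.
Equality holds with 10 values of 7 and 1 value of 6.

7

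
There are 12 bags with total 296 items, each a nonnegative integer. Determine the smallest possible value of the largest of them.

Some value must be at least ⌈296/12⌉ = 25, since 12 × 24 = 288 < 296.
Taking 4 copies of 24 and 8 copies of 25 gives exactly 296, so 25 is attained.

25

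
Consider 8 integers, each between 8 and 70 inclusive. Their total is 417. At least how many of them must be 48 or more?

Each value short of 48 is at most 47, costing at least 70 − 47 = 23 against the maximum total of 560.
We can afford to lose at most 560 − 417 = 143, so at most ⌊143/23⌋ = 6 fall short, and at least 2 are ≥ 48.
Exactly 2 works: 2 values at 70 and 6 at 47 total 422; lower one of the high values by 5 (still ≥ 48) to hit 417.

2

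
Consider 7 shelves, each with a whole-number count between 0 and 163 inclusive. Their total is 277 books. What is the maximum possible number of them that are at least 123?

If k of the values are ≥ 123, the total is ≥ 123k + 0(7 − k).
Setting 123k + 0(7 − k) ≤ 277 gives 123k ≤ 277, so k ≤ 2.
k = 2 is achieved by 2 values at 123 and 5 at 0, total 246; add 31 to one value (staying below 123) to reach 277.

2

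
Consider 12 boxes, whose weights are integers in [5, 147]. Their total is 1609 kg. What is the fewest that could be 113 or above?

If only k of them are at least 113, the other 12 − k are at most 112, so the total is at most k·147 + (12 − k)·112.
This must reach 1609, so k·147 + (12 − k)·112 ≥ 1609, giving k ≥ 8.
Exactly 8 works: 8 values at 147 and 4 at 112 total 1624; lower one of the high values by 15 (still ≥ 113) to hit 1609.

8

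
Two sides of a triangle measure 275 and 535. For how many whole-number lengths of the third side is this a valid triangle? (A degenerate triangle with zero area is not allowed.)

The triangle inequality gives |275 − 535| < c < 275 + 535, i.e. 260 < c < 810.
So c can be any integer from 261 to 809: 549 values.

549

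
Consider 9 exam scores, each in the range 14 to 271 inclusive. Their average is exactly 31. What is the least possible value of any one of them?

Minimizing one value means maximizing the remaining 8.
The total is 9 × 31 = 279.
The other 8 can take up 8 × 271 = 2168 ≥ 279 − 14, so one score can sit at its floor of 14.
Achievable: one at 14 and the other 8 totalling 265, which fits since 8 × 14 ≤ 265 ≤ 8 × 271.

14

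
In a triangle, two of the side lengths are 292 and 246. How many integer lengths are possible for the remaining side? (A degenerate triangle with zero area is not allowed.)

The triangle inequality gives |292 − 246| < c < 292 + 246, i.e. 46 < c < 538.
So c can be any integer from 47 to 537: 491 values.

491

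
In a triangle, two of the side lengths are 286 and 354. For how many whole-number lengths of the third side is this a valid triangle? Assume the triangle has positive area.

571

The triangle inequality gives |286 − 354| < c < 286 + 354, i.e. 68 < c < 640.
So c can be any integer from 69 to 639: 571 values.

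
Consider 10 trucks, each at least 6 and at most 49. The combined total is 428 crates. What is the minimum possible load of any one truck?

6

To make one truck as small as possible, make the other 9 as large as possible.
The other 9 can take up 9 × 49 = 441 ≥ 428 − 6, so one truck can sit at its floor of 6.
Achievable: one at 6 and the other 9 totalling 422, which fits since 9 × 6 ≤ 422 ≤ 9 × 49.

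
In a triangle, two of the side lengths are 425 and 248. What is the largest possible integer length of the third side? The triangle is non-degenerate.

672

The third side must be less than 425 + 248 = 673.
The largest integer below 673 is 672.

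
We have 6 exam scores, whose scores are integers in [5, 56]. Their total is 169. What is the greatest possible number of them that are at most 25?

Each value at 25 or below falls at least 56 − 25 = 31 short of the ceiling 56.
The ceiling total is 6 × 56 = 336, and we need 169, so at most ⌊(336 − 169)/31⌋ = 5 can be that low.
k = 5 is achieved by 5 values at 25 and 1 at 56, total 181; lower one of the 56's by 12 (still > 25) to reach 169.

5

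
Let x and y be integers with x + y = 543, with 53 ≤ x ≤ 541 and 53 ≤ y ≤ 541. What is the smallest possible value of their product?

25970

Since x + y is fixed, pushing one of them to its bound minimizes the product.
At the endpoint x = 53, y = 543 − 53 = 490, so xy = 53 × 490 = 25970.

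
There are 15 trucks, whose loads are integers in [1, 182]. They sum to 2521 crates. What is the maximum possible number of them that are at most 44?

Suppose k of them are at most 44. Those contribute at most 44 each and the rest at most 182 each.
So the total is at most 44k + 182(15 − k) = 2730 − 138k. This must still be ≥ 2521, so k ≤ 1.
k = 1 is achieved by 1 value at 44 and 14 at 182, total 2592; lower one of the 182's by 71 (still > 44) to reach 2521.

1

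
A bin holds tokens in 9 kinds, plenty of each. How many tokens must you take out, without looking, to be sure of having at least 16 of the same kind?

You could draw 15 of every kind without reaching 16 of any — 135 in all.
One more forces 16 of some kind, so 135 + 1 = 136.

136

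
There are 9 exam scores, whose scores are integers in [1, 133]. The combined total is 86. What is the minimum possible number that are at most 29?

7

Each value above 29 is at least 30, contributing at least 30 − 1 = 29 above the floor 1.
The sum exceeds the floor total 9 by 77, so at most ⌊77/29⌋ = 2 exceed 29, and at least 7 are ≤ 29.
Exactly 7 works: 7 values at 1 and 2 at 30 total 67; raise one of the low values by 19 (still ≤ 29) to hit 86.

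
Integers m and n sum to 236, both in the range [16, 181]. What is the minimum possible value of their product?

9955

Since m + n is fixed, pushing one of them to its bound minimizes the product.
At the endpoint m = 55, n = 236 − 55 = 181, so mn = 55 × 181 = 9955.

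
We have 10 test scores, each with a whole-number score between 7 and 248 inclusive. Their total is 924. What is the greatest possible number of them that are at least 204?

4

Suppose k of them are at least 204. Those contribute at least 204 each and the other 10 − k at least 7 each.
So the total is at least 204k + 7(10 − k) = 70 + 197k. This must be ≤ 924, giving k ≤ 4.
k = 4 is achieved by 4 values at 204 and 6 at 7, total 858; add 66 to one value (staying below 204) to reach 924.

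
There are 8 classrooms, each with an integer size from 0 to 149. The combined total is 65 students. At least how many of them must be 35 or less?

Let j be the number exceeding 35. Then the total is ≥ 36·j + 0·(8 − j) = 0 + 36j.
So 36j ≤ 65 and j ≤ 1; hence at least 8 − 1 = 7 are ≤ 35.
Exactly 7 works: 7 values at 0 and 1 at 36 total 36; raise one of the low values by 29 (still ≤ 35) to hit 65.

7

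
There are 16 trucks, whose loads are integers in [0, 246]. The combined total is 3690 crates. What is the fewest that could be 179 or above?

13

If only k of them are at least 179, the other 16 − k are at most 178, so the total is at most k·246 + (16 − k)·178.
This must reach 3690, so k·246 + (16 − k)·178 ≥ 3690, giving k ≥ 13.
Exactly 13 works: 13 values at 246 and 3 at 178 total 3732; lower one of the high values by 42 (still ≥ 179) to hit 3690.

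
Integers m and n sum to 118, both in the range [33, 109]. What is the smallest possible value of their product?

2805

mn = m(118 − m) is concave in m, so over [33, 85] it is minimized at an endpoint.
At the endpoint m = 33, n = 118 − 33 = 85, so mn = 33 × 85 = 2805.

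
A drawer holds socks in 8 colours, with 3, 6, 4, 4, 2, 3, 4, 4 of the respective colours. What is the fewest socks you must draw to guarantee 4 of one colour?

24

In the worst case you take as many as possible of each colour without reaching 4: 3 + 3 + 3 + 3 + 2 + 3 + 3 + 3 = 23.
The next one must give 4 of some colour, so 23 + 1 = 24.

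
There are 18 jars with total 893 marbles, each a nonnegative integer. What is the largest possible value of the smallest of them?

If every one of the 18 were at least 50, the total would be at least 18 × 50 = 900 > 893.
Taking 7 copies of 49 and 11 copies of 50 gives exactly 893, so 49 is attained.

49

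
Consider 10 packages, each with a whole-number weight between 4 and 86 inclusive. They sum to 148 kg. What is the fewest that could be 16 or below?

If only k of them are at most 16, the other 10 − k are at least 17, so the total is at least (10 − k)·17 + k·4.
This is ≤ 148, so (10 − k)·17 + 4k ≤ 148, which gives k ≥ 2.
Exactly 2 works: 2 values at 4 and 8 at 17 total 144; raise one of the low values by 4 (still ≤ 16) to hit 148.

2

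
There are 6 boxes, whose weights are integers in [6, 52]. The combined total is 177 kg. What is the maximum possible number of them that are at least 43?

If k of the values are ≥ 43, the total is ≥ 43k + 6(6 − k).
Setting 43k + 6(6 − k) ≤ 177 gives 37k ≤ 141, so k ≤ 3.
k = 3 is achieved by 3 values at 43 and 3 at 6, total 147; add 30 to one value (staying below 43) to reach 177.

3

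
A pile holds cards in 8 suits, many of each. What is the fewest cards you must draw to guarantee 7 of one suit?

49

You could draw 6 of every suit without reaching 7 of any — 48 in all.
One more forces 7 of some suit, so 48 + 1 = 49.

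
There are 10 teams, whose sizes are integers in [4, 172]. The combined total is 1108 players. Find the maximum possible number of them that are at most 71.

6

Suppose k of them are at most 71. Those contribute at most 71 each and the rest at most 172 each.
So the total is at most 71k + 172(10 − k) = 1720 − 101k. This must still be ≥ 1108, so k ≤ 6.
k = 6 is achieved by 6 values at 71 and 4 at 172, total 1114; lower one of the 172's by 6 (still > 71) to reach 1108.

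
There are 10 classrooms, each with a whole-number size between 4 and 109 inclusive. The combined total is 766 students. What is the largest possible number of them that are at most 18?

3

Each value at 18 or below falls at least 109 − 18 = 91 short of the ceiling 109.
The ceiling total is 10 × 109 = 1090, and we need 766, so at most ⌊(1090 − 766)/91⌋ = 3 can be that low.
k = 3 is achieved by 3 values at 18 and 7 at 109, total 817; lower one of the 109's by 51 (still > 18) to reach 766.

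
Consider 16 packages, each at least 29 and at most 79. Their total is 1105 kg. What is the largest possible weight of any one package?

79

Maximizing one value means minimizing the remaining 15.
The other 15 contribute at least 15 × 29 = 435, leaving at most 1105 − 435 = 670.
But each package is capped at 79, so the maximum is 79.
Achievable: one at 79 and the other 15 totalling 1026, which fits since 15 × 29 ≤ 1026 ≤ 15 × 79.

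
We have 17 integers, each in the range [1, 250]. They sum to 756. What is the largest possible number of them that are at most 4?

14

Each value at 4 or below falls at least 250 − 4 = 246 short of the ceiling 250.
The ceiling total is 17 × 250 = 4250, and we need 756, so at most ⌊(4250 − 756)/246⌋ = 14 can be that low.
k = 14 is achieved by 14 values at 4 and 3 at 250, total 806; lower one of the 250's by 50 (still > 4) to reach 756.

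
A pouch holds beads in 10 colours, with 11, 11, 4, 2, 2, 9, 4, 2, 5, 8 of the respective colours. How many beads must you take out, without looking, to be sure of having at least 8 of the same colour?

48

In the worst case you take as many as possible of each colour without reaching 8: 7 + 7 + 4 + 2 + 2 + 7 + 4 + 2 + 5 + 7 = 47.
The next one must give 8 of some colour, so 47 + 1 = 48.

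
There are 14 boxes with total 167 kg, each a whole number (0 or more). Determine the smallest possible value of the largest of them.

Some value must be at least ⌈167/14⌉ = 12, since 14 × 11 = 154 < 167.
Equality holds with 13 values of 12 and 1 value of 11.

12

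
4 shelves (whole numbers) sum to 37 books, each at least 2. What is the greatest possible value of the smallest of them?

The 4 values sum to 37, so their minimum is at most ⌊37/4⌋ = 9.
Equality holds with 3 values of 9 and 1 value of 10.

9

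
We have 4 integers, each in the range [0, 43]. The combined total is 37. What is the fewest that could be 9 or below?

If only k of them are at most 9, the other 4 − k are at least 10, so the total is at least (4 − k)·10 + k·0.
This is ≤ 37, so (4 − k)·10 + 0k ≤ 37, which gives k ≥ 1.
Exactly 1 works: 1 value at 0 and 3 at 10 total 30; raise one of the low values by 7 (still ≤ 9) to hit 37.

1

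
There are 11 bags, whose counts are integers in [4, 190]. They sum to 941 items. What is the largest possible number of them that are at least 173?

With k values at 173 or above and the rest at least 4, the sum is at least 44 + 169k.
Since the sum is 941, we need 169k ≤ 897, i.e. k ≤ 5.
k = 5 is achieved by 5 values at 173 and 6 at 4, total 889; add 52 to one value (staying below 173) to reach 941.

5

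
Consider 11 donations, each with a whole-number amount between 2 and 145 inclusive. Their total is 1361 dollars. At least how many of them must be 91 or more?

If only k of them are at least 91, the other 11 − k are at most 90, so the total is at most k·145 + (11 − k)·90.
This must reach 1361, so k·145 + (11 − k)·90 ≥ 1361, giving k ≥ 7.
Exactly 7 works: 7 values at 145 and 4 at 90 total 1375; lower one of the high values by 14 (still ≥ 91) to hit 1361.

7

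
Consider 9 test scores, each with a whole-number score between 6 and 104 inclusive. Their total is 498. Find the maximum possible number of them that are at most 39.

6

Suppose k of them are at most 39. Those contribute at most 39 each and the rest at most 104 each.
So the total is at most 39k + 104(9 − k) = 936 − 65k. This must still be ≥ 498, so k ≤ 6.
k = 6 is achieved by 6 values at 39 and 3 at 104, total 546; lower one of the 104's by 48 (still > 39) to reach 498.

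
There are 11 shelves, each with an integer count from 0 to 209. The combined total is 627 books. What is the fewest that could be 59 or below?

If only k of them are at most 59, the other 11 − k are at least 60, so the total is at least (11 − k)·60 + k·0.
This is ≤ 627, so (11 − k)·60 + 0k ≤ 627, which gives k ≥ 1.
Exactly 1 works: 1 value at 0 and 10 at 60 total 600; raise one of the low values by 27 (still ≤ 59) to hit 627.

1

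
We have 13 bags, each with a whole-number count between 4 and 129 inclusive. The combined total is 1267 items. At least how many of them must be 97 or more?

1

If only k of them are at least 97, the other 13 − k are at most 96, so the total is at most k·129 + (13 − k)·96.
This must reach 1267, so k·129 + (13 − k)·96 ≥ 1267, giving k ≥ 1.
Exactly 1 works: 1 value at 129 and 12 at 96 total 1281; lower one of the high values by 14 (still ≥ 97) to hit 1267.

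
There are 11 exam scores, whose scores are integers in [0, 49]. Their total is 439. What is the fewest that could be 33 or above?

6

Suppose at most 11 − j of them reach 33; then j values are ≤ 32 and the rest ≤ 49.
The total is then ≤ 32·j + 49·(11 − j) = 539 − 17j. For this to be ≥ 439 we need j ≤ 5, so at least 11 − 5 = 6 must reach 33.
Exactly 6 works: 6 values at 49 and 5 at 32 total 454; lower one of the high values by 15 (still ≥ 33) to hit 439.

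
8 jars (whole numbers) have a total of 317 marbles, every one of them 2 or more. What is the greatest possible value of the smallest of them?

39

The 8 values sum to 317, so their minimum is at most ⌊317/8⌋ = 39.
Achievable: 3 of them at 39 and 5 at 40 total 317.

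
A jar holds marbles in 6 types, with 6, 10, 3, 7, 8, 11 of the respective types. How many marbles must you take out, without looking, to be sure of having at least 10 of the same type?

43

In the worst case you take as many as possible of each type without reaching 10: 6 + 9 + 3 + 7 + 8 + 9 = 42.
The next one must give 10 of some type, so 42 + 1 = 43.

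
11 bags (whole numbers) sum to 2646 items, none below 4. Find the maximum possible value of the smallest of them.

240

The average is 2646/11 < 241, so some value is ≤ 240.
Achievable: 5 of them at 240 and 6 at 241 total 2646.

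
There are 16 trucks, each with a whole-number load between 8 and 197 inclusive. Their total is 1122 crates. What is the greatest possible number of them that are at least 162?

6

With k values at 162 or above and the rest at least 8, the sum is at least 128 + 154k.
Since the sum is 1122, we need 154k ≤ 994, i.e. k ≤ 6.
k = 6 is achieved by 6 values at 162 and 10 at 8, total 1052; add 70 to one value (staying below 162) to reach 1122.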